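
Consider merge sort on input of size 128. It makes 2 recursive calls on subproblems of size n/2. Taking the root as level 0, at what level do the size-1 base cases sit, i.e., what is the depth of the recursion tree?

For divide and conquer with division factor 2:

Problem sizes at each level:
Level 0: 128
Level 1: 64
Level 2: 32
Level 3: 16
Level 4: 8
Level 5: 4
Level 6: 2
Level 7: 1

The root is level 0 and the size-1 base case is level 7 (the tree spans levels 0 through 7, i.e. 8 levels counting the root), so the depth is the number of divisions: log_2(128) = 7

The recursion tree depth is log_2(128) = 7. At each level, the problem size is divided by 2, so it takes 7 divisions to reduce to a base case of size 1. The algorithm makes 2 recursive calls at each level.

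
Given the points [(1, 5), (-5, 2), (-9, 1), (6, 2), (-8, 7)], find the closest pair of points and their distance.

Computing all pairwise distances among 5 points:

d((1, 5), (-5, 2)) = 6.7082
d((1, 5), (-9, 1)) = 10.7703
d((1, 5), (6, 2)) = 5.831
d((1, 5), (-8, 7)) = 9.2195
d((-5, 2), (-9, 1)) = 4.1231 <-- minimum
d((-5, 2), (6, 2)) = 11.0
d((-5, 2), (-8, 7)) = 5.831
d((-9, 1), (6, 2)) = 15.0333
d((-9, 1), (-8, 7)) = 6.0828
d((6, 2), (-8, 7)) = 14.8661

Closest pair: (-5, 2) and (-9, 1) with distance 4.1231

The closest pair is (-5, 2) and (-9, 1) with Euclidean distance 4.1231. For 5 points, brute-force pairwise comparison is shown above. For large n, the divide-and-conquer algorithm (sort by x, recurse on halves, check the dividing strip) achieves O(n log n).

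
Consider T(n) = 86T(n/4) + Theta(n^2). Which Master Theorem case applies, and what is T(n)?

Master Theorem for T(n) = 86T(n/4) + O(n^2):

a = 86, b = 4, c = 2
log_b(a) = log_4(86) = 3.2131

Case 1: c = 2 < log_4(86) = 3.2131
T(n) = O(n^(log_4 86))

For T(n) = 86T(n/4) + O(n^2): log_4(86) = 3.2131. This is Case 1 of the Master Theorem (c < log_b(a), work dominated by leaves), giving O(n^(log_4 86)).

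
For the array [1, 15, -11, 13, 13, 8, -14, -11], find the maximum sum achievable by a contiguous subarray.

Using Kadane's algorithm on [1, 15, -11, 13, 13, 8, -14, -11]:

Scanning through the array:
Position 1 (value 15): max_ending_here = 16, max_so_far = 16
Position 2 (value -11): max_ending_here = 5, max_so_far = 16
Position 3 (value 13): max_ending_here = 18, max_so_far = 18
Position 4 (value 13): max_ending_here = 31, max_so_far = 31
Position 5 (value 8): max_ending_here = 39, max_so_far = 39
Position 6 (value -14): max_ending_here = 25, max_so_far = 39
Position 7 (value -11): max_ending_here = 14, max_so_far = 39

Maximum subarray: [1, 15, -11, 13, 13, 8]
Maximum sum: 39

The maximum subarray is [1, 15, -11, 13, 13, 8] with sum 39. This subarray runs from index 0 to index 5.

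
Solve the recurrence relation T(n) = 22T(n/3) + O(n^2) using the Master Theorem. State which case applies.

Master Theorem for T(n) = 22T(n/3) + O(n^2):

a = 22, b = 3, c = 2
log_b(a) = log_3(22) = 2.8136

Case 1: c = 2 < log_3(22) = 2.8136
T(n) = O(n^(log_3 22))

For T(n) = 22T(n/3) + O(n^2): log_3(22) = 2.8136. This is Case 1 of the Master Theorem (c < log_b(a), work dominated by leaves), giving O(n^(log_3 22)).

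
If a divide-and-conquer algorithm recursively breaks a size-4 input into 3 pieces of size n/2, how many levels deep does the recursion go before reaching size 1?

For divide and conquer with division factor 2:

Problem sizes at each level:
Level 0: 4
Level 1: 2
Level 2: 1

The root is level 0 and the size-1 base case is level 2 (the tree spans levels 0 through 2, i.e. 3 levels counting the root), so the depth is the number of divisions: log_2(4) = 2

The recursion tree depth is log_2(4) = 2. At each level, the problem size is divided by 2, so it takes 2 divisions to reduce to a base case of size 1. The algorithm makes 3 recursive calls at each level.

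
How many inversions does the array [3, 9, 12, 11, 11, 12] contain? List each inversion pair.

Finding inversions in [3, 9, 12, 11, 11, 12]:

(2, 3): arr[2]=12 > arr[3]=11
(2, 4): arr[2]=12 > arr[4]=11

Total inversions: 2

The array has 2 inversion(s): (2,3), (2,4). Each pair (i,j) satisfies i < j and arr[i] > arr[j].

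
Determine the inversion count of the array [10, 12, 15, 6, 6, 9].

Finding inversions in [10, 12, 15, 6, 6, 9]:

(0, 3): arr[0]=10 > arr[3]=6
(0, 4): arr[0]=10 > arr[4]=6
(0, 5): arr[0]=10 > arr[5]=9
(1, 3): arr[1]=12 > arr[3]=6
(1, 4): arr[1]=12 > arr[4]=6
(1, 5): arr[1]=12 > arr[5]=9
(2, 3): arr[2]=15 > arr[3]=6
(2, 4): arr[2]=15 > arr[4]=6
(2, 5): arr[2]=15 > arr[5]=9

Total inversions: 9

The array has 9 inversion(s): (0,3), (0,4), (0,5), (1,3), (1,4), (1,5), (2,3), (2,4), (2,5). Each pair (i,j) satisfies i < j and arr[i] > arr[j].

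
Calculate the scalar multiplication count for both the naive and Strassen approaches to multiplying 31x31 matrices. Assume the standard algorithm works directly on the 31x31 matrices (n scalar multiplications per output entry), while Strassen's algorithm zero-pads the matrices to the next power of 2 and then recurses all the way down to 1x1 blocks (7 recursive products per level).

Matrix multiplication for 31x31 matrices:

Strassen's algorithm requires power-of-2 dimensions. Pad 31x31 to 32x32 (next power of 2).

Standard algorithm: 31^3 = 29791 multiplications
Strassen's algorithm: 7^(log2(32)) = 7^5 = 16807 multiplications
Savings: 29791 - 16807 = 12984 multiplications

Standard: 29791 multiplications (31^3). Strassen: 16807 multiplications (7^5, after padding to 32x32). Strassen reduces 8 recursive multiplications to 7 at each level.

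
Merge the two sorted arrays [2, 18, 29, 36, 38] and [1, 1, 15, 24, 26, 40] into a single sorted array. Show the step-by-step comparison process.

Merging process:

Compare 2 vs 1: take 1 from right. Merged: [1]
Compare 2 vs 1: take 1 from right. Merged: [1, 1]
Compare 2 vs 15: take 2 from left. Merged: [1, 1, 2]
Compare 18 vs 15: take 15 from right. Merged: [1, 1, 2, 15]
Compare 18 vs 24: take 18 from left. Merged: [1, 1, 2, 15, 18]
Compare 29 vs 24: take 24 from right. Merged: [1, 1, 2, 15, 18, 24]
Compare 29 vs 26: take 26 from right. Merged: [1, 1, 2, 15, 18, 24, 26]
Compare 29 vs 40: take 29 from left. Merged: [1, 1, 2, 15, 18, 24, 26, 29]
Compare 36 vs 40: take 36 from left. Merged: [1, 1, 2, 15, 18, 24, 26, 29, 36]
Compare 38 vs 40: take 38 from left. Merged: [1, 1, 2, 15, 18, 24, 26, 29, 36, 38]
Append remaining from right: [40]. Merged: [1, 1, 2, 15, 18, 24, 26, 29, 36, 38, 40]

Final merged array: [1, 1, 2, 15, 18, 24, 26, 29, 36, 38, 40]
Total comparisons: 10

The merged array is [1, 1, 2, 15, 18, 24, 26, 29, 36, 38, 40], requiring 10 comparisons. The merge step runs in O(n) time where n is the total number of elements.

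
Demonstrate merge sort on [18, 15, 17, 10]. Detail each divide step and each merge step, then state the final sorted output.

Merge sort trace:

Split: [18, 15, 17, 10] -> [18, 15] and [17, 10]
  Split: [18, 15] -> [18] and [15]
  Merge: [18] + [15] -> [15, 18]
  Split: [17, 10] -> [17] and [10]
  Merge: [17] + [10] -> [10, 17]
Merge: [15, 18] + [10, 17] -> [10, 15, 17, 18]

Final sorted array: [10, 15, 17, 18]

The merge sort proceeds by recursively splitting the array and merging sorted halves.
After all merges, the sorted array is [10, 15, 17, 18].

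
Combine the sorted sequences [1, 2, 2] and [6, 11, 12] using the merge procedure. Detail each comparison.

Merging process:

Compare 1 vs 6: take 1 from left. Merged: [1]
Compare 2 vs 6: take 2 from left. Merged: [1, 2]
Compare 2 vs 6: take 2 from left. Merged: [1, 2, 2]
Append remaining from right: [6, 11, 12]. Merged: [1, 2, 2, 6, 11, 12]

Final merged array: [1, 2, 2, 6, 11, 12]
Total comparisons: 3

The merged array is [1, 2, 2, 6, 11, 12], requiring 3 comparisons. The merge step runs in O(n) time where n is the total number of elements.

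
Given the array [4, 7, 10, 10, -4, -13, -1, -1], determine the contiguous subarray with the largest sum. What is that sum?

Using Kadane's algorithm on [4, 7, 10, 10, -4, -13, -1, -1]:

Scanning through the array:
Position 1 (value 7): max_ending_here = 11, max_so_far = 11
Position 2 (value 10): max_ending_here = 21, max_so_far = 21
Position 3 (value 10): max_ending_here = 31, max_so_far = 31
Position 4 (value -4): max_ending_here = 27, max_so_far = 31
Position 5 (value -13): max_ending_here = 14, max_so_far = 31
Position 6 (value -1): max_ending_here = 13, max_so_far = 31
Position 7 (value -1): max_ending_here = 12, max_so_far = 31

Maximum subarray: [4, 7, 10, 10]
Maximum sum: 31

The maximum subarray is [4, 7, 10, 10] with sum 31. This subarray runs from index 0 to index 3.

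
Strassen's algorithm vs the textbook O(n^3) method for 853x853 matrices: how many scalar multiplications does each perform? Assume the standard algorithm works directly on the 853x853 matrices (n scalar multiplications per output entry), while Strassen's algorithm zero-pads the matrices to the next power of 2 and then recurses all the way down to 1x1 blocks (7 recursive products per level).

Matrix multiplication for 853x853 matrices:

Strassen's algorithm requires power-of-2 dimensions. Pad 853x853 to 1024x1024 (next power of 2).

Standard algorithm: 853^3 = 620650477 multiplications
Strassen's algorithm: 7^(log2(1024)) = 7^10 = 282475249 multiplications
Savings: 620650477 - 282475249 = 338175228 multiplications

Standard: 620650477 multiplications (853^3). Strassen: 282475249 multiplications (7^10, after padding to 1024x1024). Strassen reduces 8 recursive multiplications to 7 at each level.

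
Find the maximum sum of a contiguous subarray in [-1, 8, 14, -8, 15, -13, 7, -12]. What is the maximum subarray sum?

Using Kadane's algorithm on [-1, 8, 14, -8, 15, -13, 7, -12]:

Scanning through the array:
Position 1 (value 8): max_ending_here = 8, max_so_far = 8
Position 2 (value 14): max_ending_here = 22, max_so_far = 22
Position 3 (value -8): max_ending_here = 14, max_so_far = 22
Position 4 (value 15): max_ending_here = 29, max_so_far = 29
Position 5 (value -13): max_ending_here = 16, max_so_far = 29
Position 6 (value 7): max_ending_here = 23, max_so_far = 29
Position 7 (value -12): max_ending_here = 11, max_so_far = 29

Maximum subarray: [8, 14, -8, 15]
Maximum sum: 29

The maximum subarray is [8, 14, -8, 15] with sum 29. This subarray runs from index 1 to index 4.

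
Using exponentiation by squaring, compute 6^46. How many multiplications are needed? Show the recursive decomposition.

Computing 6^46 by squaring (build up from 6^1; each line after the first costs one multiplication):

6^1 = 6
6^2 = (6^1)^2 = 6^2 = 36
6^4 = (6^2)^2 = 36^2 = 1296
6^5 = 6 * 6^4 = 6 * 1296 = 7776
6^10 = (6^5)^2 = 7776^2 = 60466176
6^11 = 6 * 6^10 = 6 * 60466176 = 362797056
6^22 = (6^11)^2 = 362797056^2 = 131621703842267136
6^23 = 6 * 6^22 = 6 * 131621703842267136 = 789730223053602816
6^46 = (6^23)^2 = 789730223053602816^2 = 623673825204293256669089197883129856

Result: 623673825204293256669089197883129856
Multiplications needed: 8 (8 lines after 6^1)

6^46 = 623673825204293256669089197883129856. Using exponentiation by squaring, this requires 8 multiplications. The key idea: if the exponent is even, square the half-power; if odd, multiply by the base once.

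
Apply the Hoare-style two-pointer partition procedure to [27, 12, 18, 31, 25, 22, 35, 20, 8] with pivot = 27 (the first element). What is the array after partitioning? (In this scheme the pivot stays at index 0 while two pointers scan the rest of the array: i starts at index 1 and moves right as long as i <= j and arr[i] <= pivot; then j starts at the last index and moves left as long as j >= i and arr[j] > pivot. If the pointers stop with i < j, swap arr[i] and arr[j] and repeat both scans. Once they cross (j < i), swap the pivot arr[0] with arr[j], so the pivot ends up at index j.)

Hoare-style two-pointer partition with pivot = 27:

Initial array: [27, 12, 18, 31, 25, 22, 35, 20, 8]

Pointers start at i = 1, j = 8.
i stops at index 3 (arr[3]=31 > 27), j stops at index 8 (arr[8]=8 <= 27): swap arr[3] and arr[8], array becomes [27, 12, 18, 8, 25, 22, 35, 20, 31]
i stops at index 6 (arr[6]=35 > 27), j stops at index 7 (arr[7]=20 <= 27): swap arr[6] and arr[7], array becomes [27, 12, 18, 8, 25, 22, 20, 35, 31]
i ends at 7, j ends at 6: the pointers have crossed (j < i), so scanning stops.

Swap pivot arr[0] with arr[6] to place pivot at position 6: [20, 12, 18, 8, 25, 22, 27, 35, 31]
Pivot position: 6

After partitioning with pivot 27, the array becomes [20, 12, 18, 8, 25, 22, 27, 35, 31]. The pivot is placed at index 6. All elements to the left of the pivot are <= 27, and all elements to the right are > 27.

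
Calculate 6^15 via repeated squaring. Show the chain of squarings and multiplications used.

Computing 6^15 by squaring (build up from 6^1; each line after the first costs one multiplication):

6^1 = 6
6^2 = (6^1)^2 = 6^2 = 36
6^3 = 6 * 6^2 = 6 * 36 = 216
6^6 = (6^3)^2 = 216^2 = 46656
6^7 = 6 * 6^6 = 6 * 46656 = 279936
6^14 = (6^7)^2 = 279936^2 = 78364164096
6^15 = 6 * 6^14 = 6 * 78364164096 = 470184984576

Result: 470184984576
Multiplications needed: 6 (6 lines after 6^1)

6^15 = 470184984576. Using exponentiation by squaring, this requires 6 multiplications. The key idea: if the exponent is even, square the half-power; if odd, multiply by the base once.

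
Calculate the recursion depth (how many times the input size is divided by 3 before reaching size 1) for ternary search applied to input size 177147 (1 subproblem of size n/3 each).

For divide and conquer with division factor 3:

Problem sizes at each level:
Level 0: 177147
Level 1: 59049
Level 2: 19683
Level 3: 6561
Level 4: 2187
Level 5: 729
Level 6: 243
Level 7: 81
Level 8: 27
Level 9: 9
Level 10: 3
Level 11: 1

The root is level 0 and the size-1 base case is level 11 (the tree spans levels 0 through 11, i.e. 12 levels counting the root), so the depth is the number of divisions: log_3(177147) = 11

The recursion tree depth is log_3(177147) = 11. At each level, the problem size is divided by 3, so it takes 11 divisions to reduce to a base case of size 1. The algorithm makes 1 recursive call at each level.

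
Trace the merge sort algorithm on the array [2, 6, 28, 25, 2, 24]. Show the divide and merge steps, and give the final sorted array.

Merge sort trace:

Split: [2, 6, 28, 25, 2, 24] -> [2, 6, 28] and [25, 2, 24]
  Split: [2, 6, 28] -> [2] and [6, 28]
    Split: [6, 28] -> [6] and [28]
    Merge: [6] + [28] -> [6, 28]
  Merge: [2] + [6, 28] -> [2, 6, 28]
  Split: [25, 2, 24] -> [25] and [2, 24]
    Split: [2, 24] -> [2] and [24]
    Merge: [2] + [24] -> [2, 24]
  Merge: [25] + [2, 24] -> [2, 24, 25]
Merge: [2, 6, 28] + [2, 24, 25] -> [2, 2, 6, 24, 25, 28]

Final sorted array: [2, 2, 6, 24, 25, 28]

The merge sort proceeds by recursively splitting the array and merging sorted halves.
After all merges, the sorted array is [2, 2, 6, 24, 25, 28].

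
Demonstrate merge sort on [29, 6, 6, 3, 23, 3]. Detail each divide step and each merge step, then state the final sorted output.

Merge sort trace:

Split: [29, 6, 6, 3, 23, 3] -> [29, 6, 6] and [3, 23, 3]
  Split: [29, 6, 6] -> [29] and [6, 6]
    Split: [6, 6] -> [6] and [6]
    Merge: [6] + [6] -> [6, 6]
  Merge: [29] + [6, 6] -> [6, 6, 29]
  Split: [3, 23, 3] -> [3] and [23, 3]
    Split: [23, 3] -> [23] and [3]
    Merge: [23] + [3] -> [3, 23]
  Merge: [3] + [3, 23] -> [3, 3, 23]
Merge: [6, 6, 29] + [3, 3, 23] -> [3, 3, 6, 6, 23, 29]

Final sorted array: [3, 3, 6, 6, 23, 29]

The merge sort proceeds by recursively splitting the array and merging sorted halves.
After all merges, the sorted array is [3, 3, 6, 6, 23, 29].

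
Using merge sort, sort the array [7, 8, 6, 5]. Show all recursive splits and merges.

Merge sort trace:

Split: [7, 8, 6, 5] -> [7, 8] and [6, 5]
  Split: [7, 8] -> [7] and [8]
  Merge: [7] + [8] -> [7, 8]
  Split: [6, 5] -> [6] and [5]
  Merge: [6] + [5] -> [5, 6]
Merge: [7, 8] + [5, 6] -> [5, 6, 7, 8]

Final sorted array: [5, 6, 7, 8]

The merge sort proceeds by recursively splitting the array and merging sorted halves.
After all merges, the sorted array is [5, 6, 7, 8].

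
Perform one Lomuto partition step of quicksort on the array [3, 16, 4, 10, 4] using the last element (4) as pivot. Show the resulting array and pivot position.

Lomuto partition with pivot = 4:

Initial array: [3, 16, 4, 10, 4]

arr[0]=3 <= 4: swap with position 0, array becomes [3, 16, 4, 10, 4]
arr[1]=16 > 4: no swap
arr[2]=4 <= 4: swap with position 1, array becomes [3, 4, 16, 10, 4]
arr[3]=10 > 4: no swap

Place pivot at position 2: [3, 4, 4, 10, 16]
Pivot position: 2

After partitioning with pivot 4, the array becomes [3, 4, 4, 10, 16]. The pivot is placed at index 2. All elements to the left of the pivot are <= 4, and all elements to the right are > 4.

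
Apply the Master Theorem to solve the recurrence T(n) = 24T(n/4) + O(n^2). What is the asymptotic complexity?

Master Theorem for T(n) = 24T(n/4) + O(n^2):

a = 24, b = 4, c = 2
log_b(a) = log_4(24) = 2.2925

Case 1: c = 2 < log_4(24) = 2.2925
T(n) = O(n^(log_4 24))

For T(n) = 24T(n/4) + O(n^2): log_4(24) = 2.2925. This is Case 1 of the Master Theorem (c < log_b(a), work dominated by leaves), giving O(n^(log_4 24)).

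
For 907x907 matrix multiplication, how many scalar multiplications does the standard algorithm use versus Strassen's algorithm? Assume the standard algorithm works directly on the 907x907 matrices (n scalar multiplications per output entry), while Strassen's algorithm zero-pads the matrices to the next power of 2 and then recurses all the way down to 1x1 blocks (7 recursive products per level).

Matrix multiplication for 907x907 matrices:

Strassen's algorithm requires power-of-2 dimensions. Pad 907x907 to 1024x1024 (next power of 2).

Standard algorithm: 907^3 = 746142643 multiplications
Strassen's algorithm: 7^(log2(1024)) = 7^10 = 282475249 multiplications
Savings: 746142643 - 282475249 = 463667394 multiplications

Standard: 746142643 multiplications (907^3). Strassen: 282475249 multiplications (7^10, after padding to 1024x1024). Strassen reduces 8 recursive multiplications to 7 at each level.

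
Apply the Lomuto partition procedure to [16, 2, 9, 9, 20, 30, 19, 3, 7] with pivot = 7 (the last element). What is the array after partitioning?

Lomuto partition with pivot = 7:

Initial array: [16, 2, 9, 9, 20, 30, 19, 3, 7]

arr[0]=16 > 7: no swap
arr[1]=2 <= 7: swap with position 0, array becomes [2, 16, 9, 9, 20, 30, 19, 3, 7]
arr[2]=9 > 7: no swap
arr[3]=9 > 7: no swap
arr[4]=20 > 7: no swap
arr[5]=30 > 7: no swap
arr[6]=19 > 7: no swap
arr[7]=3 <= 7: swap with position 1, array becomes [2, 3, 9, 9, 20, 30, 19, 16, 7]

Place pivot at position 2: [2, 3, 7, 9, 20, 30, 19, 16, 9]
Pivot position: 2

After partitioning with pivot 7, the array becomes [2, 3, 7, 9, 20, 30, 19, 16, 9]. The pivot is placed at index 2. All elements to the left of the pivot are <= 7, and all elements to the right are > 7.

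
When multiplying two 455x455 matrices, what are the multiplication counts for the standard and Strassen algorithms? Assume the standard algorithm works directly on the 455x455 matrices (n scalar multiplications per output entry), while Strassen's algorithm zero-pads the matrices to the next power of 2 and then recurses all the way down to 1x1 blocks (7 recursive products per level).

Matrix multiplication for 455x455 matrices:

Strassen's algorithm requires power-of-2 dimensions. Pad 455x455 to 512x512 (next power of 2).

Standard algorithm: 455^3 = 94196375 multiplications
Strassen's algorithm: 7^(log2(512)) = 7^9 = 40353607 multiplications
Savings: 94196375 - 40353607 = 53842768 multiplications

Standard: 94196375 multiplications (455^3). Strassen: 40353607 multiplications (7^9, after padding to 512x512). Strassen reduces 8 recursive multiplications to 7 at each level.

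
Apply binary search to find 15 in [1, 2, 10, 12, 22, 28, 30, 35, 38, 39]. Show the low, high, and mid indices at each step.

Binary search for 15 in [1, 2, 10, 12, 22, 28, 30, 35, 38, 39]:

lo=0, hi=9, mid=4, arr[mid]=22 -> 22 > 15, search left half
lo=0, hi=3, mid=1, arr[mid]=2 -> 2 < 15, search right half
lo=2, hi=3, mid=2, arr[mid]=10 -> 10 < 15, search right half
lo=3, hi=3, mid=3, arr[mid]=12 -> 12 < 15, search right half
lo=4 > hi=3, target 15 not found

Binary search determines that 15 is not in the array after 4 comparisons. The search space was exhausted without finding the target.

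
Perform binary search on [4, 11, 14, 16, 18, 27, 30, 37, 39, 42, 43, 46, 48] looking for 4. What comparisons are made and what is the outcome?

Binary search for 4 in [4, 11, 14, 16, 18, 27, 30, 37, 39, 42, 43, 46, 48]:

lo=0, hi=12, mid=6, arr[mid]=30 -> 30 > 4, search left half
lo=0, hi=5, mid=2, arr[mid]=14 -> 14 > 4, search left half
lo=0, hi=1, mid=0, arr[mid]=4 -> Found target at index 0!

Binary search finds 4 at index 0 after 3 comparisons. The search repeatedly halves the search space by comparing with the middle element.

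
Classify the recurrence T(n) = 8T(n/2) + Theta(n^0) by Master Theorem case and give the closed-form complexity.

Master Theorem for T(n) = 8T(n/2) + O(n^0):

a = 8, b = 2, c = 0
log_b(a) = log_2(8) = 3.0000

Case 1: c = 0 < log_2(8) = 3.0000
T(n) = O(n^(log_2 8)) = O(n^3)

For T(n) = 8T(n/2) + O(n^0): log_2(8) = 3.0000. This is Case 1 of the Master Theorem (c < log_b(a), work dominated by leaves), giving O(n^3).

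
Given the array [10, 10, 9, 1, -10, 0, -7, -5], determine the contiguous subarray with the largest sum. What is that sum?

Using Kadane's algorithm on [10, 10, 9, 1, -10, 0, -7, -5]:

Scanning through the array:
Position 1 (value 10): max_ending_here = 20, max_so_far = 20
Position 2 (value 9): max_ending_here = 29, max_so_far = 29
Position 3 (value 1): max_ending_here = 30, max_so_far = 30
Position 4 (value -10): max_ending_here = 20, max_so_far = 30
Position 5 (value 0): max_ending_here = 20, max_so_far = 30
Position 6 (value -7): max_ending_here = 13, max_so_far = 30
Position 7 (value -5): max_ending_here = 8, max_so_far = 30

Maximum subarray: [10, 10, 9, 1]
Maximum sum: 30

The maximum subarray is [10, 10, 9, 1] with sum 30. This subarray runs from index 0 to index 3.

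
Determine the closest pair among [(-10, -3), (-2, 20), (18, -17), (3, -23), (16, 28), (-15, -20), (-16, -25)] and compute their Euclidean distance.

Computing all pairwise distances among 7 points:

d((-10, -3), (-2, 20)) = 24.3516
d((-10, -3), (18, -17)) = 31.305
d((-10, -3), (3, -23)) = 23.8537
d((-10, -3), (16, 28)) = 40.4599
d((-10, -3), (-15, -20)) = 17.72
d((-10, -3), (-16, -25)) = 22.8035
d((-2, 20), (18, -17)) = 42.0595
d((-2, 20), (3, -23)) = 43.2897
d((-2, 20), (16, 28)) = 19.6977
d((-2, 20), (-15, -20)) = 42.0595
d((-2, 20), (-16, -25)) = 47.1275
d((18, -17), (3, -23)) = 16.1555
d((18, -17), (16, 28)) = 45.0444
d((18, -17), (-15, -20)) = 33.1361
d((18, -17), (-16, -25)) = 34.9285
d((3, -23), (16, 28)) = 52.6308
d((3, -23), (-15, -20)) = 18.2483
d((3, -23), (-16, -25)) = 19.105
d((16, 28), (-15, -20)) = 57.1402
d((16, 28), (-16, -25)) = 61.9112
d((-15, -20), (-16, -25)) = 5.099 <-- minimum

Closest pair: (-15, -20) and (-16, -25) with distance 5.099

The closest pair is (-15, -20) and (-16, -25) with Euclidean distance 5.099. For 7 points, brute-force pairwise comparison is shown above. For large n, the divide-and-conquer algorithm (sort by x, recurse on halves, check the dividing strip) achieves O(n log n).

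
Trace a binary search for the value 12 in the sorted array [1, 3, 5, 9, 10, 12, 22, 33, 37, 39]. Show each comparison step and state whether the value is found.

Binary search for 12 in [1, 3, 5, 9, 10, 12, 22, 33, 37, 39]:

lo=0, hi=9, mid=4, arr[mid]=10 -> 10 < 12, search right half
lo=5, hi=9, mid=7, arr[mid]=33 -> 33 > 12, search left half
lo=5, hi=6, mid=5, arr[mid]=12 -> Found target at index 5!

Binary search finds 12 at index 5 after 3 comparisons. The search repeatedly halves the search space by comparing with the middle element.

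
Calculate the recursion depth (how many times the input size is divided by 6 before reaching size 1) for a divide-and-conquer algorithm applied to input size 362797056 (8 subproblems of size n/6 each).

For divide and conquer with division factor 6:

Problem sizes at each level:
Level 0: 362797056
Level 1: 60466176
Level 2: 10077696
Level 3: 1679616
Level 4: 279936
Level 5: 46656
Level 6: 7776
Level 7: 1296
Level 8: 216
Level 9: 36
Level 10: 6
Level 11: 1

The root is level 0 and the size-1 base case is level 11 (the tree spans levels 0 through 11, i.e. 12 levels counting the root), so the depth is the number of divisions: log_6(362797056) = 11

The recursion tree depth is log_6(362797056) = 11. At each level, the problem size is divided by 6, so it takes 11 divisions to reduce to a base case of size 1. The algorithm makes 8 recursive calls at each level.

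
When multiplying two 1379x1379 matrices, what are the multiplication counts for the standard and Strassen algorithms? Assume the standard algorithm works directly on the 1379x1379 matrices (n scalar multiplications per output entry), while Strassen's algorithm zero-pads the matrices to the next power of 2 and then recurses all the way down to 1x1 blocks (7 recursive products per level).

Matrix multiplication for 1379x1379 matrices:

Strassen's algorithm requires power-of-2 dimensions. Pad 1379x1379 to 2048x2048 (next power of 2).

Standard algorithm: 1379^3 = 2622362939 multiplications
Strassen's algorithm: 7^(log2(2048)) = 7^11 = 1977326743 multiplications
Savings: 2622362939 - 1977326743 = 645036196 multiplications

Standard: 2622362939 multiplications (1379^3). Strassen: 1977326743 multiplications (7^11, after padding to 2048x2048). Strassen reduces 8 recursive multiplications to 7 at each level.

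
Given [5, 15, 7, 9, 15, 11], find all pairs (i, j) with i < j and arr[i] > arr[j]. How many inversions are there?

Finding inversions in [5, 15, 7, 9, 15, 11]:

(1, 2): arr[1]=15 > arr[2]=7
(1, 3): arr[1]=15 > arr[3]=9
(1, 5): arr[1]=15 > arr[5]=11
(4, 5): arr[4]=15 > arr[5]=11

Total inversions: 4

The array has 4 inversion(s): (1,2), (1,3), (1,5), (4,5). Each pair (i,j) satisfies i < j and arr[i] > arr[j].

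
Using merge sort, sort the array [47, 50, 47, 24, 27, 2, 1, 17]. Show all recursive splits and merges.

Merge sort trace:

Split: [47, 50, 47, 24, 27, 2, 1, 17] -> [47, 50, 47, 24] and [27, 2, 1, 17]
  Split: [47, 50, 47, 24] -> [47, 50] and [47, 24]
    Split: [47, 50] -> [47] and [50]
    Merge: [47] + [50] -> [47, 50]
    Split: [47, 24] -> [47] and [24]
    Merge: [47] + [24] -> [24, 47]
  Merge: [47, 50] + [24, 47] -> [24, 47, 47, 50]
  Split: [27, 2, 1, 17] -> [27, 2] and [1, 17]
    Split: [27, 2] -> [27] and [2]
    Merge: [27] + [2] -> [2, 27]
    Split: [1, 17] -> [1] and [17]
    Merge: [1] + [17] -> [1, 17]
  Merge: [2, 27] + [1, 17] -> [1, 2, 17, 27]
Merge: [24, 47, 47, 50] + [1, 2, 17, 27] -> [1, 2, 17, 24, 27, 47, 47, 50]

Final sorted array: [1, 2, 17, 24, 27, 47, 47, 50]

The merge sort proceeds by recursively splitting the array and merging sorted halves.
After all merges, the sorted array is [1, 2, 17, 24, 27, 47, 47, 50].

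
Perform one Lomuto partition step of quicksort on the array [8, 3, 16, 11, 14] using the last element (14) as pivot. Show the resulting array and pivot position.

Lomuto partition with pivot = 14:

Initial array: [8, 3, 16, 11, 14]

arr[0]=8 <= 14: swap with position 0, array becomes [8, 3, 16, 11, 14]
arr[1]=3 <= 14: swap with position 1, array becomes [8, 3, 16, 11, 14]
arr[2]=16 > 14: no swap
arr[3]=11 <= 14: swap with position 2, array becomes [8, 3, 11, 16, 14]

Place pivot at position 3: [8, 3, 11, 14, 16]
Pivot position: 3

After partitioning with pivot 14, the array becomes [8, 3, 11, 14, 16]. The pivot is placed at index 3. All elements to the left of the pivot are <= 14, and all elements to the right are > 14.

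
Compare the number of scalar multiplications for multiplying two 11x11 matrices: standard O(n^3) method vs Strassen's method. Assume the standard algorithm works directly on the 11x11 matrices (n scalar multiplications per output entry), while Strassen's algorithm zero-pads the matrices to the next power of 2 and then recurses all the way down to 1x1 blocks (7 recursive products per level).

Matrix multiplication for 11x11 matrices:

Strassen's algorithm requires power-of-2 dimensions. Pad 11x11 to 16x16 (next power of 2).

Standard algorithm: 11^3 = 1331 multiplications
Strassen's algorithm: 7^(log2(16)) = 7^4 = 2401 multiplications
Difference: 1331 - 2401 = -1070 (Strassen uses MORE here due to padding overhead — for small or just-over-power-of-2 n, padding can outweigh the per-level savings)

Standard: 1331 multiplications (11^3). Strassen: 2401 multiplications (7^4, after padding to 16x16). Strassen reduces 8 recursive multiplications to 7 at each level.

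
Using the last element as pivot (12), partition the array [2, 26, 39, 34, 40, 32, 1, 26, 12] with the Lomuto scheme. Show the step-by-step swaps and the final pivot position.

Lomuto partition with pivot = 12:

Initial array: [2, 26, 39, 34, 40, 32, 1, 26, 12]

arr[0]=2 <= 12: swap with position 0, array becomes [2, 26, 39, 34, 40, 32, 1, 26, 12]
arr[1]=26 > 12: no swap
arr[2]=39 > 12: no swap
arr[3]=34 > 12: no swap
arr[4]=40 > 12: no swap
arr[5]=32 > 12: no swap
arr[6]=1 <= 12: swap with position 1, array becomes [2, 1, 39, 34, 40, 32, 26, 26, 12]
arr[7]=26 > 12: no swap

Place pivot at position 2: [2, 1, 12, 34, 40, 32, 26, 26, 39]
Pivot position: 2

After partitioning with pivot 12, the array becomes [2, 1, 12, 34, 40, 32, 26, 26, 39]. The pivot is placed at index 2. All elements to the left of the pivot are <= 12, and all elements to the right are > 12.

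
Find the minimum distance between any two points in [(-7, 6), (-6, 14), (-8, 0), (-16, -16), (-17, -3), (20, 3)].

Computing all pairwise distances among 6 points:

d((-7, 6), (-6, 14)) = 8.0623
d((-7, 6), (-8, 0)) = 6.0828 <-- minimum
d((-7, 6), (-16, -16)) = 23.7697
d((-7, 6), (-17, -3)) = 13.4536
d((-7, 6), (20, 3)) = 27.1662
d((-6, 14), (-8, 0)) = 14.1421
d((-6, 14), (-16, -16)) = 31.6228
d((-6, 14), (-17, -3)) = 20.2485
d((-6, 14), (20, 3)) = 28.2312
d((-8, 0), (-16, -16)) = 17.8885
d((-8, 0), (-17, -3)) = 9.4868
d((-8, 0), (20, 3)) = 28.1603
d((-16, -16), (-17, -3)) = 13.0384
d((-16, -16), (20, 3)) = 40.7063
d((-17, -3), (20, 3)) = 37.4833

Closest pair: (-7, 6) and (-8, 0) with distance 6.0828

The closest pair is (-7, 6) and (-8, 0) with Euclidean distance 6.0828. For 6 points, brute-force pairwise comparison is shown above. For large n, the divide-and-conquer algorithm (sort by x, recurse on halves, check the dividing strip) achieves O(n log n).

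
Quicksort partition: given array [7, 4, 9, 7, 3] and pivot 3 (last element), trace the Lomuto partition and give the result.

Lomuto partition with pivot = 3:

Initial array: [7, 4, 9, 7, 3]

arr[0]=7 > 3: no swap
arr[1]=4 > 3: no swap
arr[2]=9 > 3: no swap
arr[3]=7 > 3: no swap

Place pivot at position 0: [3, 4, 9, 7, 7]
Pivot position: 0

After partitioning with pivot 3, the array becomes [3, 4, 9, 7, 7]. The pivot is placed at index 0. All elements to the left of the pivot are <= 3, and all elements to the right are > 3.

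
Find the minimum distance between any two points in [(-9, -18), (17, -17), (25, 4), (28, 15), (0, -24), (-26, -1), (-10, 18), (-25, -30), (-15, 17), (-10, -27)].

Computing all pairwise distances among 10 points:

d((-9, -18), (17, -17)) = 26.0192
d((-9, -18), (25, 4)) = 40.4969
d((-9, -18), (28, 15)) = 49.5782
d((-9, -18), (0, -24)) = 10.8167
d((-9, -18), (-26, -1)) = 24.0416
d((-9, -18), (-10, 18)) = 36.0139
d((-9, -18), (-25, -30)) = 20.0
d((-9, -18), (-15, 17)) = 35.5106
d((-9, -18), (-10, -27)) = 9.0554
d((17, -17), (25, 4)) = 22.4722
d((17, -17), (28, 15)) = 33.8378
d((17, -17), (0, -24)) = 18.3848
d((17, -17), (-26, -1)) = 45.8803
d((17, -17), (-10, 18)) = 44.2041
d((17, -17), (-25, -30)) = 43.9659
d((17, -17), (-15, 17)) = 46.6905
d((17, -17), (-10, -27)) = 28.7924
d((25, 4), (28, 15)) = 11.4018
d((25, 4), (0, -24)) = 37.5366
d((25, 4), (-26, -1)) = 51.2445
d((25, 4), (-10, 18)) = 37.6962
d((25, 4), (-25, -30)) = 60.4649
d((25, 4), (-15, 17)) = 42.0595
d((25, 4), (-10, -27)) = 46.7547
d((28, 15), (0, -24)) = 48.0104
d((28, 15), (-26, -1)) = 56.3205
d((28, 15), (-10, 18)) = 38.1182
d((28, 15), (-25, -30)) = 69.527
d((28, 15), (-15, 17)) = 43.0465
d((28, 15), (-10, -27)) = 56.6392
d((0, -24), (-26, -1)) = 34.7131
d((0, -24), (-10, 18)) = 43.1741
d((0, -24), (-25, -30)) = 25.7099
d((0, -24), (-15, 17)) = 43.6578
d((0, -24), (-10, -27)) = 10.4403
d((-26, -1), (-10, 18)) = 24.8395
d((-26, -1), (-25, -30)) = 29.0172
d((-26, -1), (-15, 17)) = 21.095
d((-26, -1), (-10, -27)) = 30.5287
d((-10, 18), (-25, -30)) = 50.2892
d((-10, 18), (-15, 17)) = 5.099 <-- minimum
d((-10, 18), (-10, -27)) = 45.0
d((-25, -30), (-15, 17)) = 48.0521
d((-25, -30), (-10, -27)) = 15.2971
d((-15, 17), (-10, -27)) = 44.2832

Closest pair: (-10, 18) and (-15, 17) with distance 5.099

The closest pair is (-10, 18) and (-15, 17) with Euclidean distance 5.099. For 10 points, brute-force pairwise comparison is shown above. For large n, the divide-and-conquer algorithm (sort by x, recurse on halves, check the dividing strip) achieves O(n log n).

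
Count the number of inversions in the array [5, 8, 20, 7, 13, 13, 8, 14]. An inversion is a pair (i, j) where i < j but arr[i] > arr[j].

Finding inversions in [5, 8, 20, 7, 13, 13, 8, 14]:

(1, 3): arr[1]=8 > arr[3]=7
(2, 3): arr[2]=20 > arr[3]=7
(2, 4): arr[2]=20 > arr[4]=13
(2, 5): arr[2]=20 > arr[5]=13
(2, 6): arr[2]=20 > arr[6]=8
(2, 7): arr[2]=20 > arr[7]=14
(4, 6): arr[4]=13 > arr[6]=8
(5, 6): arr[5]=13 > arr[6]=8

Total inversions: 8

The array has 8 inversion(s): (1,3), (2,3), (2,4), (2,5), (2,6), (2,7), (4,6), (5,6). Each pair (i,j) satisfies i < j and arr[i] > arr[j].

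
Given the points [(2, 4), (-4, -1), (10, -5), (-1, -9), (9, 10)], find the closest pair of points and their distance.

Computing all pairwise distances among 5 points:

d((2, 4), (-4, -1)) = 7.8102 <-- minimum
d((2, 4), (10, -5)) = 12.0416
d((2, 4), (-1, -9)) = 13.3417
d((2, 4), (9, 10)) = 9.2195
d((-4, -1), (10, -5)) = 14.5602
d((-4, -1), (-1, -9)) = 8.544
d((-4, -1), (9, 10)) = 17.0294
d((10, -5), (-1, -9)) = 11.7047
d((10, -5), (9, 10)) = 15.0333
d((-1, -9), (9, 10)) = 21.4709

Closest pair: (2, 4) and (-4, -1) with distance 7.8102

The closest pair is (2, 4) and (-4, -1) with Euclidean distance 7.8102. For 5 points, brute-force pairwise comparison is shown above. For large n, the divide-and-conquer algorithm (sort by x, recurse on halves, check the dividing strip) achieves O(n log n).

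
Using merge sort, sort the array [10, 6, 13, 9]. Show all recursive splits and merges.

Merge sort trace:

Split: [10, 6, 13, 9] -> [10, 6] and [13, 9]
  Split: [10, 6] -> [10] and [6]
  Merge: [10] + [6] -> [6, 10]
  Split: [13, 9] -> [13] and [9]
  Merge: [13] + [9] -> [9, 13]
Merge: [6, 10] + [9, 13] -> [6, 9, 10, 13]

Final sorted array: [6, 9, 10, 13]

The merge sort proceeds by recursively splitting the array and merging sorted halves.
After all merges, the sorted array is [6, 9, 10, 13].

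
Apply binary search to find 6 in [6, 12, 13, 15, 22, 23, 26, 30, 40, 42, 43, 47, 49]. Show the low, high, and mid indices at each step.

Binary search for 6 in [6, 12, 13, 15, 22, 23, 26, 30, 40, 42, 43, 47, 49]:

lo=0, hi=12, mid=6, arr[mid]=26 -> 26 > 6, search left half
lo=0, hi=5, mid=2, arr[mid]=13 -> 13 > 6, search left half
lo=0, hi=1, mid=0, arr[mid]=6 -> Found target at index 0!

Binary search finds 6 at index 0 after 3 comparisons. The search repeatedly halves the search space by comparing with the middle element.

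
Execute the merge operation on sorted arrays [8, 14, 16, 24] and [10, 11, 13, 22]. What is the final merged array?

Merging process:

Compare 8 vs 10: take 8 from left. Merged: [8]
Compare 14 vs 10: take 10 from right. Merged: [8, 10]
Compare 14 vs 11: take 11 from right. Merged: [8, 10, 11]
Compare 14 vs 13: take 13 from right. Merged: [8, 10, 11, 13]
Compare 14 vs 22: take 14 from left. Merged: [8, 10, 11, 13, 14]
Compare 16 vs 22: take 16 from left. Merged: [8, 10, 11, 13, 14, 16]
Compare 24 vs 22: take 22 from right. Merged: [8, 10, 11, 13, 14, 16, 22]
Append remaining from left: [24]. Merged: [8, 10, 11, 13, 14, 16, 22, 24]

Final merged array: [8, 10, 11, 13, 14, 16, 22, 24]
Total comparisons: 7

The merged array is [8, 10, 11, 13, 14, 16, 22, 24], requiring 7 comparisons. The merge step runs in O(n) time where n is the total number of elements.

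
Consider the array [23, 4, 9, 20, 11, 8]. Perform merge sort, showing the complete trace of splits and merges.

Merge sort trace:

Split: [23, 4, 9, 20, 11, 8] -> [23, 4, 9] and [20, 11, 8]
  Split: [23, 4, 9] -> [23] and [4, 9]
    Split: [4, 9] -> [4] and [9]
    Merge: [4] + [9] -> [4, 9]
  Merge: [23] + [4, 9] -> [4, 9, 23]
  Split: [20, 11, 8] -> [20] and [11, 8]
    Split: [11, 8] -> [11] and [8]
    Merge: [11] + [8] -> [8, 11]
  Merge: [20] + [8, 11] -> [8, 11, 20]
Merge: [4, 9, 23] + [8, 11, 20] -> [4, 8, 9, 11, 20, 23]

Final sorted array: [4, 8, 9, 11, 20, 23]

The merge sort proceeds by recursively splitting the array and merging sorted halves.
After all merges, the sorted array is [4, 8, 9, 11, 20, 23].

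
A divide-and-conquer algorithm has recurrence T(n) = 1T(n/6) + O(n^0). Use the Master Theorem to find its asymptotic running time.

Master Theorem for T(n) = 1T(n/6) + O(n^0):

a = 1, b = 6, c = 0
log_b(a) = log_6(1) = 0.0000

Case 2: c = 0 = log_6(1) = 0.0000
T(n) = O(n^0 log n) = O(log n)

For T(n) = 1T(n/6) + O(n^0): log_6(1) = 0.0000. This is Case 2 of the Master Theorem (c = log_b(a), equal work at all levels), giving O(log n).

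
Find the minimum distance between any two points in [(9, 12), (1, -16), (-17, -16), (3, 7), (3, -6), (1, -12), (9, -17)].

Computing all pairwise distances among 7 points:

d((9, 12), (1, -16)) = 29.1204
d((9, 12), (-17, -16)) = 38.2099
d((9, 12), (3, 7)) = 7.8102
d((9, 12), (3, -6)) = 18.9737
d((9, 12), (1, -12)) = 25.2982
d((9, 12), (9, -17)) = 29.0
d((1, -16), (-17, -16)) = 18.0
d((1, -16), (3, 7)) = 23.0868
d((1, -16), (3, -6)) = 10.198
d((1, -16), (1, -12)) = 4.0 <-- minimum
d((1, -16), (9, -17)) = 8.0623
d((-17, -16), (3, 7)) = 30.4795
d((-17, -16), (3, -6)) = 22.3607
d((-17, -16), (1, -12)) = 18.4391
d((-17, -16), (9, -17)) = 26.0192
d((3, 7), (3, -6)) = 13.0
d((3, 7), (1, -12)) = 19.105
d((3, 7), (9, -17)) = 24.7386
d((3, -6), (1, -12)) = 6.3246
d((3, -6), (9, -17)) = 12.53
d((1, -12), (9, -17)) = 9.434

Closest pair: (1, -16) and (1, -12) with distance 4.0

The closest pair is (1, -16) and (1, -12) with Euclidean distance 4.0. For 7 points, brute-force pairwise comparison is shown above. For large n, the divide-and-conquer algorithm (sort by x, recurse on halves, check the dividing strip) achieves O(n log n).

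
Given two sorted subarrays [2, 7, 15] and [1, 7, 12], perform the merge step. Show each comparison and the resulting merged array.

Merging process:

Compare 2 vs 1: take 1 from right. Merged: [1]
Compare 2 vs 7: take 2 from left. Merged: [1, 2]
Compare 7 vs 7: take 7 from left. Merged: [1, 2, 7]
Compare 15 vs 7: take 7 from right. Merged: [1, 2, 7, 7]
Compare 15 vs 12: take 12 from right. Merged: [1, 2, 7, 7, 12]
Append remaining from left: [15]. Merged: [1, 2, 7, 7, 12, 15]

Final merged array: [1, 2, 7, 7, 12, 15]
Total comparisons: 5

The merged array is [1, 2, 7, 7, 12, 15], requiring 5 comparisons. The merge step runs in O(n) time where n is the total number of elements.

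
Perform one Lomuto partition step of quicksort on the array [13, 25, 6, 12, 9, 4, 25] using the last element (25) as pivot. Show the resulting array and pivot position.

Lomuto partition with pivot = 25:

Initial array: [13, 25, 6, 12, 9, 4, 25]

arr[0]=13 <= 25: swap with position 0, array becomes [13, 25, 6, 12, 9, 4, 25]
arr[1]=25 <= 25: swap with position 1, array becomes [13, 25, 6, 12, 9, 4, 25]
arr[2]=6 <= 25: swap with position 2, array becomes [13, 25, 6, 12, 9, 4, 25]
arr[3]=12 <= 25: swap with position 3, array becomes [13, 25, 6, 12, 9, 4, 25]
arr[4]=9 <= 25: swap with position 4, array becomes [13, 25, 6, 12, 9, 4, 25]
arr[5]=4 <= 25: swap with position 5, array becomes [13, 25, 6, 12, 9, 4, 25]

Place pivot at position 6: [13, 25, 6, 12, 9, 4, 25]
Pivot position: 6

After partitioning with pivot 25, the array becomes [13, 25, 6, 12, 9, 4, 25]. The pivot is placed at index 6. All elements to the left of the pivot are <= 25, and all elements to the right are > 25.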